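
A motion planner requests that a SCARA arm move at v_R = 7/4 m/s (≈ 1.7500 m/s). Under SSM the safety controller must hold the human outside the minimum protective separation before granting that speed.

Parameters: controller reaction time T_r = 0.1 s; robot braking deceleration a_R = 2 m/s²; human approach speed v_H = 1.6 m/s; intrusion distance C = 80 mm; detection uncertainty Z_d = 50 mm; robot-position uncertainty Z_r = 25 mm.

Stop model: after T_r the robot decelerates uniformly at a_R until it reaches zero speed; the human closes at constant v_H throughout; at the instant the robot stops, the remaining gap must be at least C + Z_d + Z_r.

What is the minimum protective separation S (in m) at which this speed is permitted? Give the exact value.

S_min = 4249/1600 m = 2.6556 m

braking lasts T_s = (7/4)/2 = 0.8750 s
robot in T_r: 1.7500·0.1000 = 0.1750 m
robot under decel: 1.7500²/(2·2.0000) = 0.7656 m
person approaches 1.6000·(0.1000+0.8750) = 1.5600 m
C+Z_d+Z_r = 0.0800+0.0500+0.0250 = 0.1550 m
S_min ≈ 0.1750+0.7656+1.5600+0.1550  ⇒  S_min = 4249/1600 m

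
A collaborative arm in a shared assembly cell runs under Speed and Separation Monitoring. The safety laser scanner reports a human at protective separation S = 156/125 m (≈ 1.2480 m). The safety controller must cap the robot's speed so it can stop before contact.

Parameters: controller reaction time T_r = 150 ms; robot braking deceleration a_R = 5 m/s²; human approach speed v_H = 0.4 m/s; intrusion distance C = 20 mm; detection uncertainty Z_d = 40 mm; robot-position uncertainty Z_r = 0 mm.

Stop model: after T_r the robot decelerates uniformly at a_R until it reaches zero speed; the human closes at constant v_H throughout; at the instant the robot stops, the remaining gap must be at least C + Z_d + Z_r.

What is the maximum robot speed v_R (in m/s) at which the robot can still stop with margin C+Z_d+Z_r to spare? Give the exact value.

v_R_max = 12/5 m/s = 2.4000 m/s

collect terms ⇒ (1/10)·v_R² + (23/100)·v_R + (-141/125) = 0
  disc = (23/100)² − 4·(1/10)·(-141/125) = 5041/10000 ; √disc = 71/100
  v_R = (−(23/100) + 71/100) / (2·(1/10)) = 12/5 m/s
check:
T_s = v_R/a_R = (12/5)/5 = 0.4800 s
robot in T_r: 2.4000·0.1500 = 0.3600 m
robot under decel: 2.4000²/(2·5.0000) = 0.5760 m
human closes 0.4000·0.6300 = 0.2520 m
C+Z_d+Z_r = 0.0200+0.0400+0.0000 = 0.0600 m
sum ≈ 0.3600+0.5760+0.2520+0.0600 ≈ 1.2480 m = S ✓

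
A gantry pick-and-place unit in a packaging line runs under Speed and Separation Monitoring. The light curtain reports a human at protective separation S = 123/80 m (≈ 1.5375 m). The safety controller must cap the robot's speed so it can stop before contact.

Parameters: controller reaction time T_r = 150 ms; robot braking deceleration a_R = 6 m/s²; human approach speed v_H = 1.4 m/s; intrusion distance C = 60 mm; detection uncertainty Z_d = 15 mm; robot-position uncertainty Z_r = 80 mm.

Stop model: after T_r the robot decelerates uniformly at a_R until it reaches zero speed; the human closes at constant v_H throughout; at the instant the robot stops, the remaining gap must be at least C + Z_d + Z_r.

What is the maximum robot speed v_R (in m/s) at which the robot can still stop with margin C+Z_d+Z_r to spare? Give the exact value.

v_R_max = 21/10 m/s = 2.1000 m/s

quadratic (1/12)·v² + (23/60)·v + (-469/400) = 0
  disc = (23/60)² − 4·(1/12)·(-469/400) = 121/225 ; √disc = 11/15
  v_R = (−(23/60) + 11/15) / (2·(1/12)) = 21/10 m/s
check:
T_s = v_R/a_R = (21/10)/6 = 0.3500 s
reaction-phase robot travel = 2.1000·0.1500 = 0.3150 m
robot under decel: 2.1000²/(2·6.0000) = 0.3675 m
person approaches 1.4000·(0.1500+0.3500) = 0.7000 m
margins: 0.0600+0.0150+0.0800 = 0.1550 m
sum ≈ 0.3150+0.3675+0.7000+0.1550 ≈ 1.5375 m = S ✓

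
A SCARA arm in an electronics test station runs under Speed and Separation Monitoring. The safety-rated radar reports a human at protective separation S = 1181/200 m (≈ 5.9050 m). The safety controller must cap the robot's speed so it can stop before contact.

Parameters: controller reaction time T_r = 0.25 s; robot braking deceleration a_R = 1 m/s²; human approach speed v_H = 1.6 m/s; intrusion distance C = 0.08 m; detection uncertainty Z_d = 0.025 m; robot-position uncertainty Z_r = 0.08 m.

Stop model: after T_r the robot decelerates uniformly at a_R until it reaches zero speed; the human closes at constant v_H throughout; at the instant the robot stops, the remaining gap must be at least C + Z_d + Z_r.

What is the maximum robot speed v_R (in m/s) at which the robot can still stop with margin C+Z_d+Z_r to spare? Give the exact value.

at the boundary: (1/2)·v² + (37/20)·v + (-133/25) = 0
  disc = (37/20)² − 4·(1/2)·(-133/25) = 225/16 ; √disc = 15/4
  v_R = (−(37/20) + 15/4) / (2·(1/2)) = 19/10 m/s
check:
braking lasts T_s = (19/10)/1 = 1.9000 s
robot in T_r: 1.9000·0.2500 = 0.4750 m
braking distance = 1.9000²/(2·1.0000) = 1.8050 m
human over T_r+T_s: 1.6000·(0.2500+1.9000) = 3.4400 m
margins: 0.0800+0.0250+0.0800 = 0.1850 m
sum ≈ 0.4750+1.8050+3.4400+0.1850 ≈ 5.9050 m = S ✓

v_R_max = 19/10 m/s = 1.9000 m/s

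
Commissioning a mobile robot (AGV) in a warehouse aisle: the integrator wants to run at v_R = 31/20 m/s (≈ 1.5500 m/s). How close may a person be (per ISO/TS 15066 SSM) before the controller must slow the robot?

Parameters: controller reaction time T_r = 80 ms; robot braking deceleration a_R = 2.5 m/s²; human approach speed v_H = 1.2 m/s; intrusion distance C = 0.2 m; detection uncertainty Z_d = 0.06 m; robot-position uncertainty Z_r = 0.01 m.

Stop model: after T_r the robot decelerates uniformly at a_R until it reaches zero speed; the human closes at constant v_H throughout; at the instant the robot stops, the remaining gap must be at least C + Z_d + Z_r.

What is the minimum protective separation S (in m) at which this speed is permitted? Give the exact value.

S_min = 3429/2000 m = 1.7145 m

stop time T_s = (31/20)/(5/2) = 0.6200 s
reaction-phase robot travel = 1.5500·0.0800 = 0.1240 m
robot covers 1.5500·0.6200 − ½·2.5000·0.6200² = 0.4805 m while stopping
person approaches 1.2000·(0.0800+0.6200) = 0.8400 m
C+Z_d+Z_r = 0.2000+0.0600+0.0100 = 0.2700 m
S_min ≈ 0.1240+0.4805+0.8400+0.2700  ⇒  S_min = 3429/2000 m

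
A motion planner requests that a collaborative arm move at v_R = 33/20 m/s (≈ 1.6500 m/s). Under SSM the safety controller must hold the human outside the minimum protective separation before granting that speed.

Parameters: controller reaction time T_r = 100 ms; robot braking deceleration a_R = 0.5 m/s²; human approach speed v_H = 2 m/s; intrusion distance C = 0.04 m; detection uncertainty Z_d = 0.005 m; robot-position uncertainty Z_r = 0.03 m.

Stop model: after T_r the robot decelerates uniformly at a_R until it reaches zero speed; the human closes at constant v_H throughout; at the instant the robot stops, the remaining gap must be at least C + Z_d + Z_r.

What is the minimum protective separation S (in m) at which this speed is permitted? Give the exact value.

T_s = v_R/a_R = (33/20)/(1/2) = 3.3000 s
robot covers v_R·T_r = 1.6500·0.1000 = 0.1650 m before braking
robot under decel: 1.6500²/(2·0.5000) = 2.7225 m
person approaches 2.0000·(0.1000+3.3000) = 6.8000 m
margins: 0.0400+0.0050+0.0300 = 0.0750 m
S_min ≈ 0.1650+2.7225+6.8000+0.0750  ⇒  S_min = 781/80 m

S_min = 781/80 m = 9.7625 m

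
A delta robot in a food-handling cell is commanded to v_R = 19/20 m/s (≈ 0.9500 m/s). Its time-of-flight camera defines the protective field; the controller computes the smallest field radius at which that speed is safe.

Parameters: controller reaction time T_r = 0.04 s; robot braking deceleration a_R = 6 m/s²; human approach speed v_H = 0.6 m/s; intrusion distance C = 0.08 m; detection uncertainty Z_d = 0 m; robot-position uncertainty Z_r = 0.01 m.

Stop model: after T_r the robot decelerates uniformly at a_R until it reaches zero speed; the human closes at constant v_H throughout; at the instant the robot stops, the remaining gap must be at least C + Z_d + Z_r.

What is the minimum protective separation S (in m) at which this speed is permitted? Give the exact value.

stop time T_s = (19/20)/6 = 0.1583 s
robot in T_r: 0.9500·0.0400 = 0.0380 m
robot under decel: 0.9500²/(2·6.0000) = 0.0752 m
person approaches 0.6000·(0.0400+0.1583) = 0.1190 m
C+Z_d+Z_r = 0.0800+0.0000+0.0100 = 0.0900 m
S_min ≈ 0.0380+0.0752+0.1190+0.0900  ⇒  S_min = 7733/24000 m

S_min = 7733/24000 m = 0.3222 m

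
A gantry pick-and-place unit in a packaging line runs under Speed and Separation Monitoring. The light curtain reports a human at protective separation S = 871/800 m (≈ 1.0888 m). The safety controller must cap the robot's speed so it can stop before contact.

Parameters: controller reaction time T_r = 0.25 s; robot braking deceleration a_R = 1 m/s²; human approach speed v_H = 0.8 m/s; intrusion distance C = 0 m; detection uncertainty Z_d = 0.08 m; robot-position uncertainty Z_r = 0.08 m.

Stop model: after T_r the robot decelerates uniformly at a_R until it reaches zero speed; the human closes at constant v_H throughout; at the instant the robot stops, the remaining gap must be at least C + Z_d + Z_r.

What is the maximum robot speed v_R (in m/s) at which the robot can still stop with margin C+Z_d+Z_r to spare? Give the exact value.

v_R_max = 11/20 m/s = 0.5500 m/s

collect terms ⇒ (1/2)·v_R² + (21/20)·v_R + (-583/800) = 0
  disc = (21/20)² − 4·(1/2)·(-583/800) = 64/25 ; √disc = 8/5
  v_R = (−(21/20) + 8/5) / (2·(1/2)) = 11/20 m/s
check:
T_s = v_R/a_R = (11/20)/1 = 0.5500 s
reaction-phase robot travel = 0.5500·0.2500 = 0.1375 m
robot under decel: 0.5500²/(2·1.0000) = 0.1512 m
human closes 0.8000·0.8000 = 0.6400 m
C+Z_d+Z_r = 0.0000+0.0800+0.0800 = 0.1600 m
sum ≈ 0.1375+0.1512+0.6400+0.1600 ≈ 1.0888 m = S ✓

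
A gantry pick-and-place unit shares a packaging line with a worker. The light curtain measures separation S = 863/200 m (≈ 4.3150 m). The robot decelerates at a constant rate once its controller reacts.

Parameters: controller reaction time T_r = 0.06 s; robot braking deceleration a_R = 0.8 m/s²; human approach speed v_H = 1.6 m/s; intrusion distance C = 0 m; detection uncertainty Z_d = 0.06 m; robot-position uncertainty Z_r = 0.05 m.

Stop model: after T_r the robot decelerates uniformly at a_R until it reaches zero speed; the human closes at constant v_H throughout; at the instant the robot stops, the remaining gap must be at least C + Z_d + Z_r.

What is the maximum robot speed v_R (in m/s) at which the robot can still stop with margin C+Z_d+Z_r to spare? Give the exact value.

v_R_max = 7/5 m/s = 1.4000 m/s

quadratic (5/8)·v² + (103/50)·v + (-4109/1000) = 0
  disc = (103/50)² − 4·(5/8)·(-4109/1000) = 145161/10000 ; √disc = 381/100
  v_R = (−(103/50) + 381/100) / (2·(5/8)) = 7/5 m/s
check:
stop time T_s = (7/5)/(4/5) = 1.7500 s
robot in T_r: 1.4000·0.0600 = 0.0840 m
robot covers 1.4000·1.7500 − ½·0.8000·1.7500² = 1.2250 m while stopping
human closes 1.6000·1.8100 = 2.8960 m
residual clearance needed = 0.0000+0.0600+0.0500 = 0.1100 m
sum ≈ 0.0840+1.2250+2.8960+0.1100 ≈ 4.3150 m = S ✓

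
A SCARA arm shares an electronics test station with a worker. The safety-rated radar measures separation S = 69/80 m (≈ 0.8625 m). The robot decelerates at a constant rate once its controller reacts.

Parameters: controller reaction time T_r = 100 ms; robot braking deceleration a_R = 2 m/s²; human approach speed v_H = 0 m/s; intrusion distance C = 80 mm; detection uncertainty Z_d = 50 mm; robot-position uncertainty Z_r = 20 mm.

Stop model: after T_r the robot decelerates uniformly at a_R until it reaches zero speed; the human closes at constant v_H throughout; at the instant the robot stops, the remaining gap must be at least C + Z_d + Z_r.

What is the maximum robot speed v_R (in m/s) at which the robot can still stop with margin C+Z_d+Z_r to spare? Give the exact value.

v_R_max = 3/2 m/s = 1.5000 m/s

quadratic (1/4)·v² + (1/10)·v + (-57/80) = 0
  disc = (1/10)² − 4·(1/4)·(-57/80) = 289/400 ; √disc = 17/20
  v_R = (−(1/10) + 17/20) / (2·(1/4)) = 3/2 m/s
check:
stop time T_s = (3/2)/2 = 0.7500 s
reaction-phase robot travel = 1.5000·0.1000 = 0.1500 m
robot under decel: 1.5000²/(2·2.0000) = 0.5625 m
human closes 0.0000·0.8500 = 0.0000 m
margins: 0.0800+0.0500+0.0200 = 0.1500 m
sum ≈ 0.1500+0.5625+0.0000+0.1500 ≈ 0.8625 m = S ✓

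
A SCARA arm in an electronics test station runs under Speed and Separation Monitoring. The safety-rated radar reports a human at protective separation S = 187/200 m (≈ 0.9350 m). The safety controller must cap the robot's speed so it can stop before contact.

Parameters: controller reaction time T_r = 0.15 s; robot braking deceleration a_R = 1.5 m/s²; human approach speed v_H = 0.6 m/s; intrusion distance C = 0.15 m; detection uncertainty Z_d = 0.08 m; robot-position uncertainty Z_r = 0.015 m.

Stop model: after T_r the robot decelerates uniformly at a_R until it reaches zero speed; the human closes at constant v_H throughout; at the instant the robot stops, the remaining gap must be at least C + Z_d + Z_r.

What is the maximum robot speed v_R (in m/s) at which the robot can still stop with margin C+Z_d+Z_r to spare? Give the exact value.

v_R_max = 3/4 m/s = 0.7500 m/s

collect terms ⇒ (1/3)·v_R² + (11/20)·v_R + (-3/5) = 0
  disc = (11/20)² − 4·(1/3)·(-3/5) = 441/400 ; √disc = 21/20
  v_R = (−(11/20) + 21/20) / (2·(1/3)) = 3/4 m/s
check:
stop time T_s = (3/4)/(3/2) = 0.5000 s
reaction-phase robot travel = 0.7500·0.1500 = 0.1125 m
robot under decel: 0.7500²/(2·1.5000) = 0.1875 m
human over T_r+T_s: 0.6000·(0.1500+0.5000) = 0.3900 m
margins: 0.1500+0.0800+0.0150 = 0.2450 m
sum ≈ 0.1125+0.1875+0.3900+0.2450 ≈ 0.9350 m = S ✓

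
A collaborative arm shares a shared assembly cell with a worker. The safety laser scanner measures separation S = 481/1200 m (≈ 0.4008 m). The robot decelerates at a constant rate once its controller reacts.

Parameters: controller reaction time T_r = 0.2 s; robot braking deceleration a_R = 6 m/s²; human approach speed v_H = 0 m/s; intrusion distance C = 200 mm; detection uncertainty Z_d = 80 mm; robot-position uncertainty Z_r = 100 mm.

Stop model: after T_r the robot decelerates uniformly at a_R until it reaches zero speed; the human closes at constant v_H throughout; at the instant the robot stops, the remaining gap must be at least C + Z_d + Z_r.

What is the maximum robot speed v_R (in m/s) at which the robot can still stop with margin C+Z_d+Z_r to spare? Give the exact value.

quadratic (1/12)·v² + (1/5)·v + (-1/48) = 0
  disc = (1/5)² − 4·(1/12)·(-1/48) = 169/3600 ; √disc = 13/60
  v_R = (−(1/5) + 13/60) / (2·(1/12)) = 1/10 m/s
check:
T_s = v_R/a_R = (1/10)/6 = 0.0167 s
robot covers v_R·T_r = 0.1000·0.2000 = 0.0200 m before braking
robot covers 0.1000·0.0167 − ½·6.0000·0.0167² = 0.0008 m while stopping
human over T_r+T_s: 0.0000·(0.2000+0.0167) = 0.0000 m
residual clearance needed = 0.2000+0.0800+0.1000 = 0.3800 m
sum ≈ 0.0200+0.0008+0.0000+0.3800 ≈ 0.4008 m = S ✓

v_R_max = 1/10 m/s = 0.1000 m/s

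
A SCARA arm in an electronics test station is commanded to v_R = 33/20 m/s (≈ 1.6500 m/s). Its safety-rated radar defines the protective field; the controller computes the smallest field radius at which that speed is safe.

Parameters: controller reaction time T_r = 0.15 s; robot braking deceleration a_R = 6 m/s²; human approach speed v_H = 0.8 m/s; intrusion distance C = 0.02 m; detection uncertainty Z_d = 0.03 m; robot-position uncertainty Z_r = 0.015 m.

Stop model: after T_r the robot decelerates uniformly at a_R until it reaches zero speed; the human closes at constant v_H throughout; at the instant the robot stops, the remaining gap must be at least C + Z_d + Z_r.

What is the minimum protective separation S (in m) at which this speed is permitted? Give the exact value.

stop time T_s = (33/20)/6 = 0.2750 s
robot in T_r: 1.6500·0.1500 = 0.2475 m
robot under decel: 1.6500²/(2·6.0000) = 0.2269 m
human closes 0.8000·0.4250 = 0.3400 m
C+Z_d+Z_r = 0.0200+0.0300+0.0150 = 0.0650 m
S_min ≈ 0.2475+0.2269+0.3400+0.0650  ⇒  S_min = 1407/1600 m

S_min = 1407/1600 m = 0.8794 m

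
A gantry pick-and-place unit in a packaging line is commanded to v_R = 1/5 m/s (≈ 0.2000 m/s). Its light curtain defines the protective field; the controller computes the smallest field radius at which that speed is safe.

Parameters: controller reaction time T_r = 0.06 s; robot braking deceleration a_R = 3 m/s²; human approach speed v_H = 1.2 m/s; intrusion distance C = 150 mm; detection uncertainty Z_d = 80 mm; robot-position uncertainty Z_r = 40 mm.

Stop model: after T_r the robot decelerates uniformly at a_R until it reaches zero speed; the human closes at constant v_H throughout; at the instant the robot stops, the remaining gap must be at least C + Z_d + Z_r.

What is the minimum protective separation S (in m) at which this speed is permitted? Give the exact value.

S_min = 661/1500 m = 0.4407 m

braking lasts T_s = (1/5)/3 = 0.0667 s
reaction-phase robot travel = 0.2000·0.0600 = 0.0120 m
robot covers 0.2000·0.0667 − ½·3.0000·0.0667² = 0.0067 m while stopping
person approaches 1.2000·(0.0600+0.0667) = 0.1520 m
C+Z_d+Z_r = 0.1500+0.0800+0.0400 = 0.2700 m
S_min ≈ 0.0120+0.0067+0.1520+0.2700  ⇒  S_min = 661/1500 m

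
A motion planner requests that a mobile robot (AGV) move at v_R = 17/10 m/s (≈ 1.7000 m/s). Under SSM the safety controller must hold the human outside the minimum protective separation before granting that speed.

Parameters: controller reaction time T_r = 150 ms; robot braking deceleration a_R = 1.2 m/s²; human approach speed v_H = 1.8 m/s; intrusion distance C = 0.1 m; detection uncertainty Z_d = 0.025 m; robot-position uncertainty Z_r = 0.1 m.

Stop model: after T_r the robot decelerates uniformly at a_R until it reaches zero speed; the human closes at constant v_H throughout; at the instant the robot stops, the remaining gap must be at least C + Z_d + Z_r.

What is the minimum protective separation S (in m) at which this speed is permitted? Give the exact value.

braking lasts T_s = (17/10)/(6/5) = 1.4167 s
robot covers v_R·T_r = 1.7000·0.1500 = 0.2550 m before braking
robot under decel: 1.7000²/(2·1.2000) = 1.2042 m
human closes 1.8000·1.5667 = 2.8200 m
margins: 0.1000+0.0250+0.1000 = 0.2250 m
S_min ≈ 0.2550+1.2042+2.8200+0.2250  ⇒  S_min = 1081/240 m

S_min = 1081/240 m = 4.5042 m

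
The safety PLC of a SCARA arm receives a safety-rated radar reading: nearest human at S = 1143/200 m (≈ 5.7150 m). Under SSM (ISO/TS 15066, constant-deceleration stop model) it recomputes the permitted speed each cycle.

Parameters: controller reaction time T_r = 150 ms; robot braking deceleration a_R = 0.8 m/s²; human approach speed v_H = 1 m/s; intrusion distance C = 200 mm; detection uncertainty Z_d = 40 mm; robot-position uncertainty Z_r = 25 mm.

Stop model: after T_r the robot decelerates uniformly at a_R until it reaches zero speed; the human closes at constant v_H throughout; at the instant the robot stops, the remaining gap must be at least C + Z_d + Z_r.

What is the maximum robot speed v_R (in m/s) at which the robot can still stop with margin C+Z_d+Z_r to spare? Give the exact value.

at the boundary: (5/8)·v² + (7/5)·v + (-53/10) = 0
  disc = (7/5)² − 4·(5/8)·(-53/10) = 1521/100 ; √disc = 39/10
  v_R = (−(7/5) + 39/10) / (2·(5/8)) = 2 m/s
check:
T_s = v_R/a_R = 2/(4/5) = 2.5000 s
robot in T_r: 2.0000·0.1500 = 0.3000 m
robot covers 2.0000·2.5000 − ½·0.8000·2.5000² = 2.5000 m while stopping
human over T_r+T_s: 1.0000·(0.1500+2.5000) = 2.6500 m
margins: 0.2000+0.0400+0.0250 = 0.2650 m
sum ≈ 0.3000+2.5000+2.6500+0.2650 ≈ 5.7150 m = S ✓

v_R_max = 2 m/s = 2.0000 m/s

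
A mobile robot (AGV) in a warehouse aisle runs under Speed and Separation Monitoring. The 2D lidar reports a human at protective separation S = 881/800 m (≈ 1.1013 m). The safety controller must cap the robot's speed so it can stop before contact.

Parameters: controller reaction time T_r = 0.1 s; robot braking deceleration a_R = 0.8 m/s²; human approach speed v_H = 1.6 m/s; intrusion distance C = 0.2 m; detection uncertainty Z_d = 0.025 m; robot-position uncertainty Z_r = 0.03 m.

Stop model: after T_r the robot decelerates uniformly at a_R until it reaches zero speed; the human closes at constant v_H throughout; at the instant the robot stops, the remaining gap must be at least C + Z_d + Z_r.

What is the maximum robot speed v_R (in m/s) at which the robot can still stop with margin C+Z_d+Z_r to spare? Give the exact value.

v_R_max = 3/10 m/s = 0.3000 m/s

quadratic (5/8)·v² + (21/10)·v + (-549/800) = 0
  disc = (21/10)² − 4·(5/8)·(-549/800) = 9801/1600 ; √disc = 99/40
  v_R = (−(21/10) + 99/40) / (2·(5/8)) = 3/10 m/s
check:
stop time T_s = (3/10)/(4/5) = 0.3750 s
robot in T_r: 0.3000·0.1000 = 0.0300 m
braking distance = 0.3000²/(2·0.8000) = 0.0563 m
human over T_r+T_s: 1.6000·(0.1000+0.3750) = 0.7600 m
C+Z_d+Z_r = 0.2000+0.0250+0.0300 = 0.2550 m
sum ≈ 0.0300+0.0563+0.7600+0.2550 ≈ 1.1013 m = S ✓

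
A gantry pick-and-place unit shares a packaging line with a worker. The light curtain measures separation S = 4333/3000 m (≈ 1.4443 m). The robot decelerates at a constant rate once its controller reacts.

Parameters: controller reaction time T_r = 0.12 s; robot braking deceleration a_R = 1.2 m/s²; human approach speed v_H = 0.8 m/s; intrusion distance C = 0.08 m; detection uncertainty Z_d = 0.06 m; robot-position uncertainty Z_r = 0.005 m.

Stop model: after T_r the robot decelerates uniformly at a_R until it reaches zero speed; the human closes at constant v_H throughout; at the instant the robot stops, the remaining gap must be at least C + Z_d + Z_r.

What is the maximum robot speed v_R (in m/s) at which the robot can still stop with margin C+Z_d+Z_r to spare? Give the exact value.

quadratic (5/12)·v² + (59/75)·v + (-361/300) = 0
  disc = (59/75)² − 4·(5/12)·(-361/300) = 6561/2500 ; √disc = 81/50
  v_R = (−(59/75) + 81/50) / (2·(5/12)) = 1 m/s
check:
stop time T_s = 1/(6/5) = 0.8333 s
robot covers v_R·T_r = 1.0000·0.1200 = 0.1200 m before braking
braking distance = 1.0000²/(2·1.2000) = 0.4167 m
human over T_r+T_s: 0.8000·(0.1200+0.8333) = 0.7627 m
residual clearance needed = 0.0800+0.0600+0.0050 = 0.1450 m
sum ≈ 0.1200+0.4167+0.7627+0.1450 ≈ 1.4443 m = S ✓

v_R_max = 1 m/s = 1.0000 m/s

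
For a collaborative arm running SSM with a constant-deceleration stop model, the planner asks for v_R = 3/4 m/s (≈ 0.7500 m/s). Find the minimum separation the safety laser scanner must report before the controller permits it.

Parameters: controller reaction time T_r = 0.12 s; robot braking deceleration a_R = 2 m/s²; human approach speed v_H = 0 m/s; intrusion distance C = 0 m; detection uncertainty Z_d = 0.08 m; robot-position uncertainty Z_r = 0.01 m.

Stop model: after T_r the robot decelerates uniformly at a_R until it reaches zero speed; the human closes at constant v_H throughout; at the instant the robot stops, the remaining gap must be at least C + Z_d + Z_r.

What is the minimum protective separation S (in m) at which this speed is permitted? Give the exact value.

T_s = v_R/a_R = (3/4)/2 = 0.3750 s
robot covers v_R·T_r = 0.7500·0.1200 = 0.0900 m before braking
robot under decel: 0.7500²/(2·2.0000) = 0.1406 m
human over T_r+T_s: 0.0000·(0.1200+0.3750) = 0.0000 m
C+Z_d+Z_r = 0.0000+0.0800+0.0100 = 0.0900 m
S_min ≈ 0.0900+0.1406+0.0000+0.0900  ⇒  S_min = 513/1600 m

S_min = 513/1600 m = 0.3206 m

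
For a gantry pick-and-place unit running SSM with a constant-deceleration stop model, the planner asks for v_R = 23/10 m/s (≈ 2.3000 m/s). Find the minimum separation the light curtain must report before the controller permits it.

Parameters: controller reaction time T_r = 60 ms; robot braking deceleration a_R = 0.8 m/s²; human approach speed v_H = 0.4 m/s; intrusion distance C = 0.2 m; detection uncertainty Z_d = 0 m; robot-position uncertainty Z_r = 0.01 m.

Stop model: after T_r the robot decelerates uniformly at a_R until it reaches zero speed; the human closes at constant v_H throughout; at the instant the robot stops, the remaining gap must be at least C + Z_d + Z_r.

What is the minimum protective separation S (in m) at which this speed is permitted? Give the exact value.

braking lasts T_s = (23/10)/(4/5) = 2.8750 s
robot covers v_R·T_r = 2.3000·0.0600 = 0.1380 m before braking
robot under decel: 2.3000²/(2·0.8000) = 3.3062 m
person approaches 0.4000·(0.0600+2.8750) = 1.1740 m
residual clearance needed = 0.2000+0.0000+0.0100 = 0.2100 m
S_min ≈ 0.1380+3.3062+1.1740+0.2100  ⇒  S_min = 19313/4000 m

S_min = 19313/4000 m = 4.8282 m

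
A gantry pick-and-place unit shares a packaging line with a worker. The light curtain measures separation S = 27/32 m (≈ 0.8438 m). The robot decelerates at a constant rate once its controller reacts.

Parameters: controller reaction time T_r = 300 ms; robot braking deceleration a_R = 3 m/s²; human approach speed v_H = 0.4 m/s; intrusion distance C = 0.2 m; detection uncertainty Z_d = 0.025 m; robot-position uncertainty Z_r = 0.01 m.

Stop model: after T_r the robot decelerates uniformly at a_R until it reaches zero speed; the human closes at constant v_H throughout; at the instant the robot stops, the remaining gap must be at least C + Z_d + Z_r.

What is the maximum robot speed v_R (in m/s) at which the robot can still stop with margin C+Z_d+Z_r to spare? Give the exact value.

quadratic (1/6)·v² + (13/30)·v + (-391/800) = 0
  disc = (13/30)² − 4·(1/6)·(-391/800) = 1849/3600 ; √disc = 43/60
  v_R = (−(13/30) + 43/60) / (2·(1/6)) = 17/20 m/s
check:
stop time T_s = (17/20)/3 = 0.2833 s
robot covers v_R·T_r = 0.8500·0.3000 = 0.2550 m before braking
braking distance = 0.8500²/(2·3.0000) = 0.1204 m
human closes 0.4000·0.5833 = 0.2333 m
margins: 0.2000+0.0250+0.0100 = 0.2350 m
sum ≈ 0.2550+0.1204+0.2333+0.2350 ≈ 0.8438 m = S ✓

v_R_max = 17/20 m/s = 0.8500 m/s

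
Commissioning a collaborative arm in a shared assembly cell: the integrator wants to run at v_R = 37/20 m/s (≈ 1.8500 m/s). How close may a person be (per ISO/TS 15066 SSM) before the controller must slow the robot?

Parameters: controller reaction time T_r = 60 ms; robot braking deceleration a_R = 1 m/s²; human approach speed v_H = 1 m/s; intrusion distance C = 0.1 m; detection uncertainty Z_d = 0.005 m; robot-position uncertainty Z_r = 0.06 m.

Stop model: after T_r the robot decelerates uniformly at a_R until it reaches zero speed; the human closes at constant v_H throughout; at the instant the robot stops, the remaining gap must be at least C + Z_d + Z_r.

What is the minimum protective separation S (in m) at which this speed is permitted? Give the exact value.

T_s = v_R/a_R = (37/20)/1 = 1.8500 s
reaction-phase robot travel = 1.8500·0.0600 = 0.1110 m
braking distance = 1.8500²/(2·1.0000) = 1.7112 m
human over T_r+T_s: 1.0000·(0.0600+1.8500) = 1.9100 m
margins: 0.1000+0.0050+0.0600 = 0.1650 m
S_min ≈ 0.1110+1.7112+1.9100+0.1650  ⇒  S_min = 15589/4000 m

S_min = 15589/4000 m = 3.8973 m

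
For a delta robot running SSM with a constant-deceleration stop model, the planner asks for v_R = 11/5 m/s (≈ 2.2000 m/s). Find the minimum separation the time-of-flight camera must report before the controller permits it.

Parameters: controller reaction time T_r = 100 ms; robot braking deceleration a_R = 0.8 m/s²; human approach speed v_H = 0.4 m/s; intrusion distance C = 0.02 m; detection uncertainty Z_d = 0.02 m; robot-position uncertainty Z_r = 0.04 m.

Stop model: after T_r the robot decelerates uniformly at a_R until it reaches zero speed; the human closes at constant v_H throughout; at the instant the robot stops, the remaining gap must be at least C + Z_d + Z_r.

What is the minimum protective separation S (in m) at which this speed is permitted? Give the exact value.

T_s = v_R/a_R = (11/5)/(4/5) = 2.7500 s
robot in T_r: 2.2000·0.1000 = 0.2200 m
robot under decel: 2.2000²/(2·0.8000) = 3.0250 m
person approaches 0.4000·(0.1000+2.7500) = 1.1400 m
residual clearance needed = 0.0200+0.0200+0.0400 = 0.0800 m
S_min ≈ 0.2200+3.0250+1.1400+0.0800  ⇒  S_min = 893/200 m

S_min = 893/200 m = 4.4650 m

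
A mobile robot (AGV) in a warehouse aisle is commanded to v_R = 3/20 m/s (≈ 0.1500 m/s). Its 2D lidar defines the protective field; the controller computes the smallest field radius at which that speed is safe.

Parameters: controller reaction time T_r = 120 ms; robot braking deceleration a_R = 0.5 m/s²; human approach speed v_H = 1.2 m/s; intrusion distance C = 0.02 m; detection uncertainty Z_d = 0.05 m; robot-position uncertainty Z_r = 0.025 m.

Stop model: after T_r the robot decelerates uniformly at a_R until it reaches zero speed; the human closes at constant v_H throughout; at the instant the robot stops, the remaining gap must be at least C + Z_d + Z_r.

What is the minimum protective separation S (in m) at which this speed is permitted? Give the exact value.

braking lasts T_s = (3/20)/(1/2) = 0.3000 s
robot covers v_R·T_r = 0.1500·0.1200 = 0.0180 m before braking
robot covers 0.1500·0.3000 − ½·0.5000·0.3000² = 0.0225 m while stopping
human closes 1.2000·0.4200 = 0.5040 m
residual clearance needed = 0.0200+0.0500+0.0250 = 0.0950 m
S_min ≈ 0.0180+0.0225+0.5040+0.0950  ⇒  S_min = 1279/2000 m

S_min = 1279/2000 m = 0.6395 m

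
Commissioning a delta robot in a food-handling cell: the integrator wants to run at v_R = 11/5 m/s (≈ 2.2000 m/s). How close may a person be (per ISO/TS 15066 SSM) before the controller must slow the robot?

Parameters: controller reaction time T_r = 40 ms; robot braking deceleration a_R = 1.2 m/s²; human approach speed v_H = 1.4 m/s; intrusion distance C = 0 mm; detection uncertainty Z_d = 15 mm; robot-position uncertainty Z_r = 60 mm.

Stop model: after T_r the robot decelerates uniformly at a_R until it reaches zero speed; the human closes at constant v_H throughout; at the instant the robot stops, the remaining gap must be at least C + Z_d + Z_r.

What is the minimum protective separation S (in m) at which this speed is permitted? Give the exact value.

S_min = 14407/3000 m = 4.8023 m

T_s = v_R/a_R = (11/5)/(6/5) = 1.8333 s
robot covers v_R·T_r = 2.2000·0.0400 = 0.0880 m before braking
robot covers 2.2000·1.8333 − ½·1.2000·1.8333² = 2.0167 m while stopping
human closes 1.4000·1.8733 = 2.6227 m
residual clearance needed = 0.0000+0.0150+0.0600 = 0.0750 m
S_min ≈ 0.0880+2.0167+2.6227+0.0750  ⇒  S_min = 14407/3000 m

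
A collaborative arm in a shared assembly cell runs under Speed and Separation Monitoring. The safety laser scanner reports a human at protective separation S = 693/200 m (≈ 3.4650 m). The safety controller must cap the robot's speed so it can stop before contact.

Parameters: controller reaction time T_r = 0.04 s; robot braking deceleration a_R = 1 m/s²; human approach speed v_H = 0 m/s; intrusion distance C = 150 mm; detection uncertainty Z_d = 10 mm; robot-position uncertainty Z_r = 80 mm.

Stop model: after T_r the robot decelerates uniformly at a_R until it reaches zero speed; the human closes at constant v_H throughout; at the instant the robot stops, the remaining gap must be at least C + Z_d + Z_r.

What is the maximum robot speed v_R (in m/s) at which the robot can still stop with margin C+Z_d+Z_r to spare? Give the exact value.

v_R_max = 5/2 m/s = 2.5000 m/s

quadratic (1/2)·v² + (1/25)·v + (-129/40) = 0
  disc = (1/25)² − 4·(1/2)·(-129/40) = 16129/2500 ; √disc = 127/50
  v_R = (−(1/25) + 127/50) / (2·(1/2)) = 5/2 m/s
check:
stop time T_s = (5/2)/1 = 2.5000 s
robot covers v_R·T_r = 2.5000·0.0400 = 0.1000 m before braking
robot under decel: 2.5000²/(2·1.0000) = 3.1250 m
human closes 0.0000·2.5400 = 0.0000 m
C+Z_d+Z_r = 0.1500+0.0100+0.0800 = 0.2400 m
sum ≈ 0.1000+3.1250+0.0000+0.2400 ≈ 3.4650 m = S ✓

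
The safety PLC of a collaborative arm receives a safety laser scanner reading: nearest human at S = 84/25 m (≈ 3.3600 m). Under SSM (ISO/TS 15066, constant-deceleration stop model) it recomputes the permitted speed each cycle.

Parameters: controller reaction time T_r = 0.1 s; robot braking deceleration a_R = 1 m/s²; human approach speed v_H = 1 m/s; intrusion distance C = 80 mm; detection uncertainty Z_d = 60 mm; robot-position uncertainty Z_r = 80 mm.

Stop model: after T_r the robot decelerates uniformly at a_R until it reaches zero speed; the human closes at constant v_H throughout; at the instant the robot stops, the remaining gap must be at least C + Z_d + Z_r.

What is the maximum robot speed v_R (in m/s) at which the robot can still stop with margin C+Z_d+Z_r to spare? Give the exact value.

v_R_max = 8/5 m/s = 1.6000 m/s

at the boundary: (1/2)·v² + (11/10)·v + (-76/25) = 0
  disc = (11/10)² − 4·(1/2)·(-76/25) = 729/100 ; √disc = 27/10
  v_R = (−(11/10) + 27/10) / (2·(1/2)) = 8/5 m/s
check:
stop time T_s = (8/5)/1 = 1.6000 s
robot covers v_R·T_r = 1.6000·0.1000 = 0.1600 m before braking
braking distance = 1.6000²/(2·1.0000) = 1.2800 m
person approaches 1.0000·(0.1000+1.6000) = 1.7000 m
margins: 0.0800+0.0600+0.0800 = 0.2200 m
sum ≈ 0.1600+1.2800+1.7000+0.2200 ≈ 3.3600 m = S ✓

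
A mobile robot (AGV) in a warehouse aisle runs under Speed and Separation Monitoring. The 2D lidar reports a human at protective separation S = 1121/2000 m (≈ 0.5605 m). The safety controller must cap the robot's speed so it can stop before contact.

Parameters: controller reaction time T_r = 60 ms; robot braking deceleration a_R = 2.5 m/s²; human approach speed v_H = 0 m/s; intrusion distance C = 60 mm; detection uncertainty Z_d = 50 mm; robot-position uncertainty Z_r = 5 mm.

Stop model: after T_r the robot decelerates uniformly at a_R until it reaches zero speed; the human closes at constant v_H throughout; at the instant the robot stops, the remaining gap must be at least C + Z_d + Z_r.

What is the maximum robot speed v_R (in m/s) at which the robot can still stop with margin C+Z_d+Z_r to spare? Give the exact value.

at the boundary: (1/5)·v² + (3/50)·v + (-891/2000) = 0
  disc = (3/50)² − 4·(1/5)·(-891/2000) = 9/25 ; √disc = 3/5
  v_R = (−(3/50) + 3/5) / (2·(1/5)) = 27/20 m/s
check:
braking lasts T_s = (27/20)/(5/2) = 0.5400 s
robot covers v_R·T_r = 1.3500·0.0600 = 0.0810 m before braking
robot under decel: 1.3500²/(2·2.5000) = 0.3645 m
human closes 0.0000·0.6000 = 0.0000 m
residual clearance needed = 0.0600+0.0500+0.0050 = 0.1150 m
sum ≈ 0.0810+0.3645+0.0000+0.1150 ≈ 0.5605 m = S ✓

v_R_max = 27/20 m/s = 1.3500 m/s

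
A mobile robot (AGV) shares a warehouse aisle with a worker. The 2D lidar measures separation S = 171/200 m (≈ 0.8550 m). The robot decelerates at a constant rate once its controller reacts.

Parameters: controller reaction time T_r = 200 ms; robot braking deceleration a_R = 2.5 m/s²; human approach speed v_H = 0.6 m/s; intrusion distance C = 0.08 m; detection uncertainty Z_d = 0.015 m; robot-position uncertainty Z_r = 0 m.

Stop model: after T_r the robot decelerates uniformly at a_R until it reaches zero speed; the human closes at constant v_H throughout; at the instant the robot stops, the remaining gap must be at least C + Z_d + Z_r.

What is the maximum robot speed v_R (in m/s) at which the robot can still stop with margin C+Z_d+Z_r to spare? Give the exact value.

v_R_max = 1 m/s = 1.0000 m/s

at the boundary: (1/5)·v² + (11/25)·v + (-16/25) = 0
  disc = (11/25)² − 4·(1/5)·(-16/25) = 441/625 ; √disc = 21/25
  v_R = (−(11/25) + 21/25) / (2·(1/5)) = 1 m/s
check:
braking lasts T_s = 1/(5/2) = 0.4000 s
robot in T_r: 1.0000·0.2000 = 0.2000 m
braking distance = 1.0000²/(2·2.5000) = 0.2000 m
human closes 0.6000·0.6000 = 0.3600 m
margins: 0.0800+0.0150+0.0000 = 0.0950 m
sum ≈ 0.2000+0.2000+0.3600+0.0950 ≈ 0.8550 m = S ✓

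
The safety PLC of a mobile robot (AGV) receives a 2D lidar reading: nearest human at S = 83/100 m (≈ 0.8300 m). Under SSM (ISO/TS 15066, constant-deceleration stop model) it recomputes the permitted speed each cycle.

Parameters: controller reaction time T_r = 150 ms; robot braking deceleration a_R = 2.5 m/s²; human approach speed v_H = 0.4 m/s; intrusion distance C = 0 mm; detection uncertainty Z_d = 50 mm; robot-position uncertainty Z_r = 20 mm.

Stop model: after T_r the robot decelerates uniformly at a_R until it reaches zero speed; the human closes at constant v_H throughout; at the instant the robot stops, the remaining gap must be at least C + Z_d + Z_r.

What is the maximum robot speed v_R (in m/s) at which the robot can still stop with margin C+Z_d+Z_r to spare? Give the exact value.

v_R_max = 5/4 m/s = 1.2500 m/s

quadratic (1/5)·v² + (31/100)·v + (-7/10) = 0
  disc = (31/100)² − 4·(1/5)·(-7/10) = 6561/10000 ; √disc = 81/100
  v_R = (−(31/100) + 81/100) / (2·(1/5)) = 5/4 m/s
check:
T_s = v_R/a_R = (5/4)/(5/2) = 0.5000 s
robot covers v_R·T_r = 1.2500·0.1500 = 0.1875 m before braking
robot under decel: 1.2500²/(2·2.5000) = 0.3125 m
person approaches 0.4000·(0.1500+0.5000) = 0.2600 m
residual clearance needed = 0.0000+0.0500+0.0200 = 0.0700 m
sum ≈ 0.1875+0.3125+0.2600+0.0700 ≈ 0.8300 m = S ✓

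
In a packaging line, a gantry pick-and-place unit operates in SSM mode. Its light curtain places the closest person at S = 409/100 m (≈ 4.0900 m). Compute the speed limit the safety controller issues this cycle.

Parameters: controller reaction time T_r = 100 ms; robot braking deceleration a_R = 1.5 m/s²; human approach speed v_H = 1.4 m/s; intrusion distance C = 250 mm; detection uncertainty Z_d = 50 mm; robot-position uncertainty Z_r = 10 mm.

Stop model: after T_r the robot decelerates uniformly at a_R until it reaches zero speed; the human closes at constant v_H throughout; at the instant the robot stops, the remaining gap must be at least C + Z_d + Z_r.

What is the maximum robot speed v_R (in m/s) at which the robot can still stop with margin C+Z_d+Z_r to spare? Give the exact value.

collect terms ⇒ (1/3)·v_R² + (31/30)·v_R + (-91/25) = 0
  disc = (31/30)² − 4·(1/3)·(-91/25) = 5329/900 ; √disc = 73/30
  v_R = (−(31/30) + 73/30) / (2·(1/3)) = 21/10 m/s
check:
braking lasts T_s = (21/10)/(3/2) = 1.4000 s
robot covers v_R·T_r = 2.1000·0.1000 = 0.2100 m before braking
robot under decel: 2.1000²/(2·1.5000) = 1.4700 m
human over T_r+T_s: 1.4000·(0.1000+1.4000) = 2.1000 m
residual clearance needed = 0.2500+0.0500+0.0100 = 0.3100 m
sum ≈ 0.2100+1.4700+2.1000+0.3100 ≈ 4.0900 m = S ✓

v_R_max = 21/10 m/s = 2.1000 m/s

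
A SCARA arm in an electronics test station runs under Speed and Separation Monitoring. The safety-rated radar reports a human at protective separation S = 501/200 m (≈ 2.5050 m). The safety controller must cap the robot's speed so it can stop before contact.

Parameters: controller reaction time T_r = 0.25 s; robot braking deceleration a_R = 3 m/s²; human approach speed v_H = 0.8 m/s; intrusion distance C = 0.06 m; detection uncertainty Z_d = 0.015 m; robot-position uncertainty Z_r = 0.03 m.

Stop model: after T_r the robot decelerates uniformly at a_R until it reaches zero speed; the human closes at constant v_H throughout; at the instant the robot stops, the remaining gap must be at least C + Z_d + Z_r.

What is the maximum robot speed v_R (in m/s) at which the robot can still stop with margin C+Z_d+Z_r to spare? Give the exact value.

collect terms ⇒ (1/6)·v_R² + (31/60)·v_R + (-11/5) = 0
  disc = (31/60)² − 4·(1/6)·(-11/5) = 6241/3600 ; √disc = 79/60
  v_R = (−(31/60) + 79/60) / (2·(1/6)) = 12/5 m/s
check:
T_s = v_R/a_R = (12/5)/3 = 0.8000 s
robot covers v_R·T_r = 2.4000·0.2500 = 0.6000 m before braking
braking distance = 2.4000²/(2·3.0000) = 0.9600 m
human over T_r+T_s: 0.8000·(0.2500+0.8000) = 0.8400 m
C+Z_d+Z_r = 0.0600+0.0150+0.0300 = 0.1050 m
sum ≈ 0.6000+0.9600+0.8400+0.1050 ≈ 2.5050 m = S ✓

v_R_max = 12/5 m/s = 2.4000 m/s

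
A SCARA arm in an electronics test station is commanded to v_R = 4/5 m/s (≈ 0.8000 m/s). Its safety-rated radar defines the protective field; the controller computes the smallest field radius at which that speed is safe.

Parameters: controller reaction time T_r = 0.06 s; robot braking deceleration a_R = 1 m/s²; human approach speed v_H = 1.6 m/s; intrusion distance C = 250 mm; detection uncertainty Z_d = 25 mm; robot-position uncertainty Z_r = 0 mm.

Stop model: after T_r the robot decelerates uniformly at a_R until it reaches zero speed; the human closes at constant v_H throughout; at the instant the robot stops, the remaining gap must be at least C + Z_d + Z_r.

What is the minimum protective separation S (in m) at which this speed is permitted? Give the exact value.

S_min = 2019/1000 m = 2.0190 m

T_s = v_R/a_R = (4/5)/1 = 0.8000 s
robot in T_r: 0.8000·0.0600 = 0.0480 m
robot under decel: 0.8000²/(2·1.0000) = 0.3200 m
human closes 1.6000·0.8600 = 1.3760 m
C+Z_d+Z_r = 0.2500+0.0250+0.0000 = 0.2750 m
S_min ≈ 0.0480+0.3200+1.3760+0.2750  ⇒  S_min = 2019/1000 m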